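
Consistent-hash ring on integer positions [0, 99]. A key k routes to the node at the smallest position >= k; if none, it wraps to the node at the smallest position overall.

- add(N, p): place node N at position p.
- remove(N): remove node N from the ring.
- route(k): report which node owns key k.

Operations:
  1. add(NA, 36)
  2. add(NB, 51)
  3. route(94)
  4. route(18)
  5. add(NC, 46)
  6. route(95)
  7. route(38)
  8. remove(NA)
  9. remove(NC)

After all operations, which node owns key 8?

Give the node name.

Op 1: add NA@36 -> ring=[36:NA]
Op 2: add NB@51 -> ring=[36:NA,51:NB]
Op 3: route key 94: none >= 94, wrap to smallest pos 36 -> NA
Op 4: route key 18: smallest pos >= 18 is 36 -> NA
Op 5: add NC@46 -> ring=[36:NA,46:NC,51:NB]
Op 6: route key 95: none >= 95, wrap to smallest pos 36 -> NA
Op 7: route key 38: smallest pos >= 38 is 46 -> NC
Op 8: remove NA -> ring=[46:NC,51:NB]
Op 9: remove NC -> ring=[51:NB]
Final route key 8: smallest pos >= 8 is 51 -> NB

Answer: NB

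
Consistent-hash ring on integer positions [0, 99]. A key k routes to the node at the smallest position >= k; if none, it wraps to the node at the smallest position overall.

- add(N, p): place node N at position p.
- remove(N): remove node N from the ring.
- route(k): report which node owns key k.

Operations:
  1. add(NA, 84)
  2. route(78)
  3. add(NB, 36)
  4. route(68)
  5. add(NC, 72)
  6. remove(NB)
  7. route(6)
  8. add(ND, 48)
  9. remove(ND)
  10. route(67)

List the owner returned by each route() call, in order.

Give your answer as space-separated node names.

Answer: NA NA NC NC

Derivation:
Op 1: add NA@84 -> ring=[84:NA]
Op 2: route key 78: smallest pos >= 78 is 84 -> NA
Op 3: add NB@36 -> ring=[36:NB,84:NA]
Op 4: route key 68: smallest pos >= 68 is 84 -> NA
Op 5: add NC@72 -> ring=[36:NB,72:NC,84:NA]
Op 6: remove NB -> ring=[72:NC,84:NA]
Op 7: route key 6: smallest pos >= 6 is 72 -> NC
Op 8: add ND@48 -> ring=[48:ND,72:NC,84:NA]
Op 9: remove ND -> ring=[72:NC,84:NA]
Op 10: route key 67: smallest pos >= 67 is 72 -> NC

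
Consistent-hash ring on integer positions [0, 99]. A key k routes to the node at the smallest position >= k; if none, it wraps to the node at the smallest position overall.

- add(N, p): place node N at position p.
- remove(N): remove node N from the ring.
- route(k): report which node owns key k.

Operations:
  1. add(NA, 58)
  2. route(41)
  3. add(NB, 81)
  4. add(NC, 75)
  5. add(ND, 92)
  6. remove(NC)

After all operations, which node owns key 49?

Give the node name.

Answer: NA

Derivation:
Op 1: add NA@58 -> ring=[58:NA]
Op 2: route key 41: smallest pos >= 41 is 58 -> NA
Op 3: add NB@81 -> ring=[58:NA,81:NB]
Op 4: add NC@75 -> ring=[58:NA,75:NC,81:NB]
Op 5: add ND@92 -> ring=[58:NA,75:NC,81:NB,92:ND]
Op 6: remove NC -> ring=[58:NA,81:NB,92:ND]
Final route key 49: smallest pos >= 49 is 58 -> NA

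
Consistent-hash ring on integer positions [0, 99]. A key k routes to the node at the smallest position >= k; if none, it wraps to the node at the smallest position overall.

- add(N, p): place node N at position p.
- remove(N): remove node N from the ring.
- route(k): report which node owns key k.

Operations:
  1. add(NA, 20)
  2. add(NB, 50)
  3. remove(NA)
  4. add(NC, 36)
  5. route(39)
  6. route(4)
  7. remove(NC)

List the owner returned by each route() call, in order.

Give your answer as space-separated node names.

Answer: NB NC

Derivation:
Op 1: add NA@20 -> ring=[20:NA]
Op 2: add NB@50 -> ring=[20:NA,50:NB]
Op 3: remove NA -> ring=[50:NB]
Op 4: add NC@36 -> ring=[36:NC,50:NB]
Op 5: route key 39: smallest pos >= 39 is 50 -> NB
Op 6: route key 4: smallest pos >= 4 is 36 -> NC
Op 7: remove NC -> ring=[50:NB]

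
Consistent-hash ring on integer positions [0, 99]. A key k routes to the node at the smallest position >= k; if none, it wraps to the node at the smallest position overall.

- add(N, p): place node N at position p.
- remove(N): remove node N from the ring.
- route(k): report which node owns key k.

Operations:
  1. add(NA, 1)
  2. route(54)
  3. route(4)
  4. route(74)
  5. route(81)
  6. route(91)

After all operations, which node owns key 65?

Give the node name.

Answer: NA

Derivation:
Op 1: add NA@1 -> ring=[1:NA]
Op 2: route key 54: none >= 54, wrap to smallest pos 1 -> NA
Op 3: route key 4: none >= 4, wrap to smallest pos 1 -> NA
Op 4: route key 74: none >= 74, wrap to smallest pos 1 -> NA
Op 5: route key 81: none >= 81, wrap to smallest pos 1 -> NA
Op 6: route key 91: none >= 91, wrap to smallest pos 1 -> NA
Final route key 65: none >= 65, wrap to smallest pos 1 -> NA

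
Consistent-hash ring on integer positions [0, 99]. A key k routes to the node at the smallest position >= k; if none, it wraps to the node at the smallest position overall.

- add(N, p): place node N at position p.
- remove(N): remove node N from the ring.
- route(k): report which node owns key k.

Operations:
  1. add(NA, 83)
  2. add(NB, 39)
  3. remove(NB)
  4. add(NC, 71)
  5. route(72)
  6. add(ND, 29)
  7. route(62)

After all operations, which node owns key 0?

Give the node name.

Op 1: add NA@83 -> ring=[83:NA]
Op 2: add NB@39 -> ring=[39:NB,83:NA]
Op 3: remove NB -> ring=[83:NA]
Op 4: add NC@71 -> ring=[71:NC,83:NA]
Op 5: route key 72: smallest pos >= 72 is 83 -> NA
Op 6: add ND@29 -> ring=[29:ND,71:NC,83:NA]
Op 7: route key 62: smallest pos >= 62 is 71 -> NC
Final route key 0: smallest pos >= 0 is 29 -> ND

Answer: ND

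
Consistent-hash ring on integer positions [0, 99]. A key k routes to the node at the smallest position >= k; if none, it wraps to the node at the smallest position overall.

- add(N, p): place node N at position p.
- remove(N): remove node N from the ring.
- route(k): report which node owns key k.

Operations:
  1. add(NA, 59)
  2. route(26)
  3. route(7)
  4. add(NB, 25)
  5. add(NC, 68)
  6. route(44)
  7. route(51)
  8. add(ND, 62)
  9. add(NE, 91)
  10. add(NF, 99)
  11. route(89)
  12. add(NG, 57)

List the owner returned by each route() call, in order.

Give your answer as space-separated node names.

Answer: NA NA NA NA NE

Derivation:
Op 1: add NA@59 -> ring=[59:NA]
Op 2: route key 26: smallest pos >= 26 is 59 -> NA
Op 3: route key 7: smallest pos >= 7 is 59 -> NA
Op 4: add NB@25 -> ring=[25:NB,59:NA]
Op 5: add NC@68 -> ring=[25:NB,59:NA,68:NC]
Op 6: route key 44: smallest pos >= 44 is 59 -> NA
Op 7: route key 51: smallest pos >= 51 is 59 -> NA
Op 8: add ND@62 -> ring=[25:NB,59:NA,62:ND,68:NC]
Op 9: add NE@91 -> ring=[25:NB,59:NA,62:ND,68:NC,91:NE]
Op 10: add NF@99 -> ring=[25:NB,59:NA,62:ND,68:NC,91:NE,99:NF]
Op 11: route key 89: smallest pos >= 89 is 91 -> NE
Op 12: add NG@57 -> ring=[25:NB,57:NG,59:NA,62:ND,68:NC,91:NE,99:NF]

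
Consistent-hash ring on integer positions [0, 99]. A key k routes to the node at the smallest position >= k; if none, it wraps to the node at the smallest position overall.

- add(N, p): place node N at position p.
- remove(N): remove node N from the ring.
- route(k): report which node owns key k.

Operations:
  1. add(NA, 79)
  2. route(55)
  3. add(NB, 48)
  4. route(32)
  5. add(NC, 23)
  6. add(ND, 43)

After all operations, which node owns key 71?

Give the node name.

Answer: NA

Derivation:
Op 1: add NA@79 -> ring=[79:NA]
Op 2: route key 55: smallest pos >= 55 is 79 -> NA
Op 3: add NB@48 -> ring=[48:NB,79:NA]
Op 4: route key 32: smallest pos >= 32 is 48 -> NB
Op 5: add NC@23 -> ring=[23:NC,48:NB,79:NA]
Op 6: add ND@43 -> ring=[23:NC,43:ND,48:NB,79:NA]
Final route key 71: smallest pos >= 71 is 79 -> NA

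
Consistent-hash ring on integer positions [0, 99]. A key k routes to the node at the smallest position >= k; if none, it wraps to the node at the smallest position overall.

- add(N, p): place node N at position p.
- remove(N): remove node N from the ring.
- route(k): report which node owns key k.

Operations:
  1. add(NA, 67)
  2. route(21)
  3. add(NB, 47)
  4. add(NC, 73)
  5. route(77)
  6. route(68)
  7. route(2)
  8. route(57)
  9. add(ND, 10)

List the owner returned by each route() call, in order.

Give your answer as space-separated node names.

Answer: NA NB NC NB NA

Derivation:
Op 1: add NA@67 -> ring=[67:NA]
Op 2: route key 21: smallest pos >= 21 is 67 -> NA
Op 3: add NB@47 -> ring=[47:NB,67:NA]
Op 4: add NC@73 -> ring=[47:NB,67:NA,73:NC]
Op 5: route key 77: none >= 77, wrap to smallest pos 47 -> NB
Op 6: route key 68: smallest pos >= 68 is 73 -> NC
Op 7: route key 2: smallest pos >= 2 is 47 -> NB
Op 8: route key 57: smallest pos >= 57 is 67 -> NA
Op 9: add ND@10 -> ring=[10:ND,47:NB,67:NA,73:NC]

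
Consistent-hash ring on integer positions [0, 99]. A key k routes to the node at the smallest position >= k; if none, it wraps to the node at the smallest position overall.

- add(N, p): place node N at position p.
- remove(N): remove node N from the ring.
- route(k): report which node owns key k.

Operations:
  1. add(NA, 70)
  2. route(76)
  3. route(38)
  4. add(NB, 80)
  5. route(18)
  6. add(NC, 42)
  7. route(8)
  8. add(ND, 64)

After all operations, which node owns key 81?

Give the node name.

Op 1: add NA@70 -> ring=[70:NA]
Op 2: route key 76: none >= 76, wrap to smallest pos 70 -> NA
Op 3: route key 38: smallest pos >= 38 is 70 -> NA
Op 4: add NB@80 -> ring=[70:NA,80:NB]
Op 5: route key 18: smallest pos >= 18 is 70 -> NA
Op 6: add NC@42 -> ring=[42:NC,70:NA,80:NB]
Op 7: route key 8: smallest pos >= 8 is 42 -> NC
Op 8: add ND@64 -> ring=[42:NC,64:ND,70:NA,80:NB]
Final route key 81: none >= 81, wrap to smallest pos 42 -> NC

Answer: NC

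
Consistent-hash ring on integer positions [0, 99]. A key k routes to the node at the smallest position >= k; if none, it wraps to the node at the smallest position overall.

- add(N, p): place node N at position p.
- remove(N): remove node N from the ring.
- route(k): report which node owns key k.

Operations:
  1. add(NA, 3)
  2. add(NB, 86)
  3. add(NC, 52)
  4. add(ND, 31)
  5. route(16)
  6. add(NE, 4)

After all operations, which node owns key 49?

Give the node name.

Answer: NC

Derivation:
Op 1: add NA@3 -> ring=[3:NA]
Op 2: add NB@86 -> ring=[3:NA,86:NB]
Op 3: add NC@52 -> ring=[3:NA,52:NC,86:NB]
Op 4: add ND@31 -> ring=[3:NA,31:ND,52:NC,86:NB]
Op 5: route key 16: smallest pos >= 16 is 31 -> ND
Op 6: add NE@4 -> ring=[3:NA,4:NE,31:ND,52:NC,86:NB]
Final route key 49: smallest pos >= 49 is 52 -> NC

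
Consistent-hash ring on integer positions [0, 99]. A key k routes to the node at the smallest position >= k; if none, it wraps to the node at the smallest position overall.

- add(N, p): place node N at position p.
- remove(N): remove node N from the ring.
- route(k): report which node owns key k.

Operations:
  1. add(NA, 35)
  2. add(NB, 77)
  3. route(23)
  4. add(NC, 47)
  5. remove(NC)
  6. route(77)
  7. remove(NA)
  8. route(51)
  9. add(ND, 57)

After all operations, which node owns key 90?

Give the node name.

Answer: ND

Derivation:
Op 1: add NA@35 -> ring=[35:NA]
Op 2: add NB@77 -> ring=[35:NA,77:NB]
Op 3: route key 23: smallest pos >= 23 is 35 -> NA
Op 4: add NC@47 -> ring=[35:NA,47:NC,77:NB]
Op 5: remove NC -> ring=[35:NA,77:NB]
Op 6: route key 77: smallest pos >= 77 is 77 -> NB
Op 7: remove NA -> ring=[77:NB]
Op 8: route key 51: smallest pos >= 51 is 77 -> NB
Op 9: add ND@57 -> ring=[57:ND,77:NB]
Final route key 90: none >= 90, wrap to smallest pos 57 -> ND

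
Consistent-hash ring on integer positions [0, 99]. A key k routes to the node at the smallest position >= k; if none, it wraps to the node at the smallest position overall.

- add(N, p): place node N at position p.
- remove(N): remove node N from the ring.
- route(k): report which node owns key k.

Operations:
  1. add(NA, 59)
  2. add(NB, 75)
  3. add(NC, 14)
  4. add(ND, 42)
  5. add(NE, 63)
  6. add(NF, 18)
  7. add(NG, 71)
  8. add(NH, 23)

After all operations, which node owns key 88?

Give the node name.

Op 1: add NA@59 -> ring=[59:NA]
Op 2: add NB@75 -> ring=[59:NA,75:NB]
Op 3: add NC@14 -> ring=[14:NC,59:NA,75:NB]
Op 4: add ND@42 -> ring=[14:NC,42:ND,59:NA,75:NB]
Op 5: add NE@63 -> ring=[14:NC,42:ND,59:NA,63:NE,75:NB]
Op 6: add NF@18 -> ring=[14:NC,18:NF,42:ND,59:NA,63:NE,75:NB]
Op 7: add NG@71 -> ring=[14:NC,18:NF,42:ND,59:NA,63:NE,71:NG,75:NB]
Op 8: add NH@23 -> ring=[14:NC,18:NF,23:NH,42:ND,59:NA,63:NE,71:NG,75:NB]
Final route key 88: none >= 88, wrap to smallest pos 14 -> NC

Answer: NC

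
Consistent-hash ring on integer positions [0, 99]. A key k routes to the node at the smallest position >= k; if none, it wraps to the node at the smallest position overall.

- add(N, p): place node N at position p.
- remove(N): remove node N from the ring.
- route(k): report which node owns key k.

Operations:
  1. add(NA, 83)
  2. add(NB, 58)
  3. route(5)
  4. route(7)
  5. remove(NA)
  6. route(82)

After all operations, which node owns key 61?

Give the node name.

Answer: NB

Derivation:
Op 1: add NA@83 -> ring=[83:NA]
Op 2: add NB@58 -> ring=[58:NB,83:NA]
Op 3: route key 5: smallest pos >= 5 is 58 -> NB
Op 4: route key 7: smallest pos >= 7 is 58 -> NB
Op 5: remove NA -> ring=[58:NB]
Op 6: route key 82: none >= 82, wrap to smallest pos 58 -> NB
Final route key 61: none >= 61, wrap to smallest pos 58 -> NB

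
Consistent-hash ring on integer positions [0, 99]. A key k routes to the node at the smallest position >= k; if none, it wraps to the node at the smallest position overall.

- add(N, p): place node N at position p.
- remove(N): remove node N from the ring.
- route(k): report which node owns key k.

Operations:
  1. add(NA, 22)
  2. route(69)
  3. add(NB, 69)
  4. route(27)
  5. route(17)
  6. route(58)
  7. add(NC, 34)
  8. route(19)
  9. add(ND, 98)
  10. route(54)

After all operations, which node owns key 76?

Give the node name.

Op 1: add NA@22 -> ring=[22:NA]
Op 2: route key 69: none >= 69, wrap to smallest pos 22 -> NA
Op 3: add NB@69 -> ring=[22:NA,69:NB]
Op 4: route key 27: smallest pos >= 27 is 69 -> NB
Op 5: route key 17: smallest pos >= 17 is 22 -> NA
Op 6: route key 58: smallest pos >= 58 is 69 -> NB
Op 7: add NC@34 -> ring=[22:NA,34:NC,69:NB]
Op 8: route key 19: smallest pos >= 19 is 22 -> NA
Op 9: add ND@98 -> ring=[22:NA,34:NC,69:NB,98:ND]
Op 10: route key 54: smallest pos >= 54 is 69 -> NB
Final route key 76: smallest pos >= 76 is 98 -> ND

Answer: ND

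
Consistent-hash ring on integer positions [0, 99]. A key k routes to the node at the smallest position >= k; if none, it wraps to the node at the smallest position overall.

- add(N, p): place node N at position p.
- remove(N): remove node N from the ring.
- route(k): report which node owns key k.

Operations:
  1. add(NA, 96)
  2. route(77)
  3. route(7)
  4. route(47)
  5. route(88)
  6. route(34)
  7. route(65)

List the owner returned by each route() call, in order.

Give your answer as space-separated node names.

Answer: NA NA NA NA NA NA

Derivation:
Op 1: add NA@96 -> ring=[96:NA]
Op 2: route key 77: smallest pos >= 77 is 96 -> NA
Op 3: route key 7: smallest pos >= 7 is 96 -> NA
Op 4: route key 47: smallest pos >= 47 is 96 -> NA
Op 5: route key 88: smallest pos >= 88 is 96 -> NA
Op 6: route key 34: smallest pos >= 34 is 96 -> NA
Op 7: route key 65: smallest pos >= 65 is 96 -> NA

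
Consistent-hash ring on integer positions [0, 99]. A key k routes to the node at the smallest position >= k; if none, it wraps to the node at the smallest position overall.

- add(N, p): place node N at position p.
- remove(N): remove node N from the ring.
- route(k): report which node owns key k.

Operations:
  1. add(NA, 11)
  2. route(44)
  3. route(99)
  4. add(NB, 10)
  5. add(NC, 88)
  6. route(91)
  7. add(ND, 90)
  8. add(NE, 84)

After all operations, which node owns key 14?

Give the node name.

Answer: NE

Derivation:
Op 1: add NA@11 -> ring=[11:NA]
Op 2: route key 44: none >= 44, wrap to smallest pos 11 -> NA
Op 3: route key 99: none >= 99, wrap to smallest pos 11 -> NA
Op 4: add NB@10 -> ring=[10:NB,11:NA]
Op 5: add NC@88 -> ring=[10:NB,11:NA,88:NC]
Op 6: route key 91: none >= 91, wrap to smallest pos 10 -> NB
Op 7: add ND@90 -> ring=[10:NB,11:NA,88:NC,90:ND]
Op 8: add NE@84 -> ring=[10:NB,11:NA,84:NE,88:NC,90:ND]
Final route key 14: smallest pos >= 14 is 84 -> NE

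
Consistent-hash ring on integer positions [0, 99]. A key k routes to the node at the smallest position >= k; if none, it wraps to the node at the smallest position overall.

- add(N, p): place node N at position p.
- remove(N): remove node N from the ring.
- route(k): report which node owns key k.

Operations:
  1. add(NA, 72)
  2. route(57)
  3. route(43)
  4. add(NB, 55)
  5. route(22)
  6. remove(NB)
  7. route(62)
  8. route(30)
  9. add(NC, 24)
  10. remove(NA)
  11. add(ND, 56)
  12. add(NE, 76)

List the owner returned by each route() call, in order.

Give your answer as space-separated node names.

Op 1: add NA@72 -> ring=[72:NA]
Op 2: route key 57: smallest pos >= 57 is 72 -> NA
Op 3: route key 43: smallest pos >= 43 is 72 -> NA
Op 4: add NB@55 -> ring=[55:NB,72:NA]
Op 5: route key 22: smallest pos >= 22 is 55 -> NB
Op 6: remove NB -> ring=[72:NA]
Op 7: route key 62: smallest pos >= 62 is 72 -> NA
Op 8: route key 30: smallest pos >= 30 is 72 -> NA
Op 9: add NC@24 -> ring=[24:NC,72:NA]
Op 10: remove NA -> ring=[24:NC]
Op 11: add ND@56 -> ring=[24:NC,56:ND]
Op 12: add NE@76 -> ring=[24:NC,56:ND,76:NE]

Answer: NA NA NB NA NA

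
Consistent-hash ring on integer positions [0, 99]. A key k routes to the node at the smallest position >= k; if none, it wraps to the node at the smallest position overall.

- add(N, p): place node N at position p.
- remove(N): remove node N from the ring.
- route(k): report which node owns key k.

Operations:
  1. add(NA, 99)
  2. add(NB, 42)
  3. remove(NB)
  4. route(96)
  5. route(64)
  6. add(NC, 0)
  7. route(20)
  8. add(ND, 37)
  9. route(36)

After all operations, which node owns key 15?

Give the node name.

Answer: ND

Derivation:
Op 1: add NA@99 -> ring=[99:NA]
Op 2: add NB@42 -> ring=[42:NB,99:NA]
Op 3: remove NB -> ring=[99:NA]
Op 4: route key 96: smallest pos >= 96 is 99 -> NA
Op 5: route key 64: smallest pos >= 64 is 99 -> NA
Op 6: add NC@0 -> ring=[0:NC,99:NA]
Op 7: route key 20: smallest pos >= 20 is 99 -> NA
Op 8: add ND@37 -> ring=[0:NC,37:ND,99:NA]
Op 9: route key 36: smallest pos >= 36 is 37 -> ND
Final route key 15: smallest pos >= 15 is 37 -> ND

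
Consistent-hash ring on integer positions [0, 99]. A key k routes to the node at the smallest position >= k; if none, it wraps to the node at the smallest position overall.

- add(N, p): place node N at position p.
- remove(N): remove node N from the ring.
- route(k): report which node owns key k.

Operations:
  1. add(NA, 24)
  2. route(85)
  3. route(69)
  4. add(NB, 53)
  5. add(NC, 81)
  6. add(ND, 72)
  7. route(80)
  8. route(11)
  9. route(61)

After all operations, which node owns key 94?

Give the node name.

Answer: NA

Derivation:
Op 1: add NA@24 -> ring=[24:NA]
Op 2: route key 85: none >= 85, wrap to smallest pos 24 -> NA
Op 3: route key 69: none >= 69, wrap to smallest pos 24 -> NA
Op 4: add NB@53 -> ring=[24:NA,53:NB]
Op 5: add NC@81 -> ring=[24:NA,53:NB,81:NC]
Op 6: add ND@72 -> ring=[24:NA,53:NB,72:ND,81:NC]
Op 7: route key 80: smallest pos >= 80 is 81 -> NC
Op 8: route key 11: smallest pos >= 11 is 24 -> NA
Op 9: route key 61: smallest pos >= 61 is 72 -> ND
Final route key 94: none >= 94, wrap to smallest pos 24 -> NA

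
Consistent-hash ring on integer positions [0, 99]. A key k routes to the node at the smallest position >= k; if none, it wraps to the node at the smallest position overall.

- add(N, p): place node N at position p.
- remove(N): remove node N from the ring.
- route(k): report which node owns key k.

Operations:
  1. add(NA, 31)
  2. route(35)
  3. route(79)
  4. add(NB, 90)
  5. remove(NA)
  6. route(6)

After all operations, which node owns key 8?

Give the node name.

Answer: NB

Derivation:
Op 1: add NA@31 -> ring=[31:NA]
Op 2: route key 35: none >= 35, wrap to smallest pos 31 -> NA
Op 3: route key 79: none >= 79, wrap to smallest pos 31 -> NA
Op 4: add NB@90 -> ring=[31:NA,90:NB]
Op 5: remove NA -> ring=[90:NB]
Op 6: route key 6: smallest pos >= 6 is 90 -> NB
Final route key 8: smallest pos >= 8 is 90 -> NB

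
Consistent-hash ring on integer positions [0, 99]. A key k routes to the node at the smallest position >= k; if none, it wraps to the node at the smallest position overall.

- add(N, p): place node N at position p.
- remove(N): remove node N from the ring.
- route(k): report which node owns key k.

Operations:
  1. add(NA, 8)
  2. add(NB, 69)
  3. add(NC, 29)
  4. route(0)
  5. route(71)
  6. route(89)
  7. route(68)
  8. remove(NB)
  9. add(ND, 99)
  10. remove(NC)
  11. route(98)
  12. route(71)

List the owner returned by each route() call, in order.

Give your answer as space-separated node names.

Op 1: add NA@8 -> ring=[8:NA]
Op 2: add NB@69 -> ring=[8:NA,69:NB]
Op 3: add NC@29 -> ring=[8:NA,29:NC,69:NB]
Op 4: route key 0: smallest pos >= 0 is 8 -> NA
Op 5: route key 71: none >= 71, wrap to smallest pos 8 -> NA
Op 6: route key 89: none >= 89, wrap to smallest pos 8 -> NA
Op 7: route key 68: smallest pos >= 68 is 69 -> NB
Op 8: remove NB -> ring=[8:NA,29:NC]
Op 9: add ND@99 -> ring=[8:NA,29:NC,99:ND]
Op 10: remove NC -> ring=[8:NA,99:ND]
Op 11: route key 98: smallest pos >= 98 is 99 -> ND
Op 12: route key 71: smallest pos >= 71 is 99 -> ND

Answer: NA NA NA NB ND ND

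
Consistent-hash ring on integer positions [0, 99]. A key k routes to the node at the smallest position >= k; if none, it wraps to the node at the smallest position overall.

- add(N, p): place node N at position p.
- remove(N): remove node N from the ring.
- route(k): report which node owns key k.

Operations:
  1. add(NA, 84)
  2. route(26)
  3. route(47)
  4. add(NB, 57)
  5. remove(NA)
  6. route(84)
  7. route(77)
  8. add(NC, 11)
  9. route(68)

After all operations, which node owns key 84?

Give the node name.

Op 1: add NA@84 -> ring=[84:NA]
Op 2: route key 26: smallest pos >= 26 is 84 -> NA
Op 3: route key 47: smallest pos >= 47 is 84 -> NA
Op 4: add NB@57 -> ring=[57:NB,84:NA]
Op 5: remove NA -> ring=[57:NB]
Op 6: route key 84: none >= 84, wrap to smallest pos 57 -> NB
Op 7: route key 77: none >= 77, wrap to smallest pos 57 -> NB
Op 8: add NC@11 -> ring=[11:NC,57:NB]
Op 9: route key 68: none >= 68, wrap to smallest pos 11 -> NC
Final route key 84: none >= 84, wrap to smallest pos 11 -> NC

Answer: NC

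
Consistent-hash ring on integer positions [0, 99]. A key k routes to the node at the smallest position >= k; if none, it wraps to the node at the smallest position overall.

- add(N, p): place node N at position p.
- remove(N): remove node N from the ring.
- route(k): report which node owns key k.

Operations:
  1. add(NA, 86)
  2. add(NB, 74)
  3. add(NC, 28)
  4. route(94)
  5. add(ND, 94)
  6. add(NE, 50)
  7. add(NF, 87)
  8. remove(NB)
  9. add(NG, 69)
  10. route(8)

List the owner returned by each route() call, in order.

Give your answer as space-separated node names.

Answer: NC NC

Derivation:
Op 1: add NA@86 -> ring=[86:NA]
Op 2: add NB@74 -> ring=[74:NB,86:NA]
Op 3: add NC@28 -> ring=[28:NC,74:NB,86:NA]
Op 4: route key 94: none >= 94, wrap to smallest pos 28 -> NC
Op 5: add ND@94 -> ring=[28:NC,74:NB,86:NA,94:ND]
Op 6: add NE@50 -> ring=[28:NC,50:NE,74:NB,86:NA,94:ND]
Op 7: add NF@87 -> ring=[28:NC,50:NE,74:NB,86:NA,87:NF,94:ND]
Op 8: remove NB -> ring=[28:NC,50:NE,86:NA,87:NF,94:ND]
Op 9: add NG@69 -> ring=[28:NC,50:NE,69:NG,86:NA,87:NF,94:ND]
Op 10: route key 8: smallest pos >= 8 is 28 -> NC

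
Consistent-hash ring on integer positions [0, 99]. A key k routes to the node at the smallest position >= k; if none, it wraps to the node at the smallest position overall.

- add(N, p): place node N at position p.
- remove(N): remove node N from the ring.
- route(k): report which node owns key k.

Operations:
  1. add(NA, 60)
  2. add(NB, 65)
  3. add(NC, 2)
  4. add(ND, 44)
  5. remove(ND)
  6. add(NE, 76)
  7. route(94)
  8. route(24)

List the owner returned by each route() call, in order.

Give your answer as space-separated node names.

Answer: NC NA

Derivation:
Op 1: add NA@60 -> ring=[60:NA]
Op 2: add NB@65 -> ring=[60:NA,65:NB]
Op 3: add NC@2 -> ring=[2:NC,60:NA,65:NB]
Op 4: add ND@44 -> ring=[2:NC,44:ND,60:NA,65:NB]
Op 5: remove ND -> ring=[2:NC,60:NA,65:NB]
Op 6: add NE@76 -> ring=[2:NC,60:NA,65:NB,76:NE]
Op 7: route key 94: none >= 94, wrap to smallest pos 2 -> NC
Op 8: route key 24: smallest pos >= 24 is 60 -> NA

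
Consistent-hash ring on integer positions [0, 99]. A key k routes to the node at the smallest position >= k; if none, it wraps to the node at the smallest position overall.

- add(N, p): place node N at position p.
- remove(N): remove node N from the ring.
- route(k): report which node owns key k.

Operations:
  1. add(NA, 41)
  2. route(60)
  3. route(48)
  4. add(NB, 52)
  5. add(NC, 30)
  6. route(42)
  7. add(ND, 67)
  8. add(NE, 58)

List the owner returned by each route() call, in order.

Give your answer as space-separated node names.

Op 1: add NA@41 -> ring=[41:NA]
Op 2: route key 60: none >= 60, wrap to smallest pos 41 -> NA
Op 3: route key 48: none >= 48, wrap to smallest pos 41 -> NA
Op 4: add NB@52 -> ring=[41:NA,52:NB]
Op 5: add NC@30 -> ring=[30:NC,41:NA,52:NB]
Op 6: route key 42: smallest pos >= 42 is 52 -> NB
Op 7: add ND@67 -> ring=[30:NC,41:NA,52:NB,67:ND]
Op 8: add NE@58 -> ring=[30:NC,41:NA,52:NB,58:NE,67:ND]

Answer: NA NA NB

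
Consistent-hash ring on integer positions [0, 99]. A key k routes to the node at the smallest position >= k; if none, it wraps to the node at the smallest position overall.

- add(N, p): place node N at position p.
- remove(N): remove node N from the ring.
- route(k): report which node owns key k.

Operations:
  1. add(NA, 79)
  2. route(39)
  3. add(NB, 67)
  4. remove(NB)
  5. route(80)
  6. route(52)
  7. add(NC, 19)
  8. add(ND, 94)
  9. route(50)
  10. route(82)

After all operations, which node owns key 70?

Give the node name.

Answer: NA

Derivation:
Op 1: add NA@79 -> ring=[79:NA]
Op 2: route key 39: smallest pos >= 39 is 79 -> NA
Op 3: add NB@67 -> ring=[67:NB,79:NA]
Op 4: remove NB -> ring=[79:NA]
Op 5: route key 80: none >= 80, wrap to smallest pos 79 -> NA
Op 6: route key 52: smallest pos >= 52 is 79 -> NA
Op 7: add NC@19 -> ring=[19:NC,79:NA]
Op 8: add ND@94 -> ring=[19:NC,79:NA,94:ND]
Op 9: route key 50: smallest pos >= 50 is 79 -> NA
Op 10: route key 82: smallest pos >= 82 is 94 -> ND
Final route key 70: smallest pos >= 70 is 79 -> NA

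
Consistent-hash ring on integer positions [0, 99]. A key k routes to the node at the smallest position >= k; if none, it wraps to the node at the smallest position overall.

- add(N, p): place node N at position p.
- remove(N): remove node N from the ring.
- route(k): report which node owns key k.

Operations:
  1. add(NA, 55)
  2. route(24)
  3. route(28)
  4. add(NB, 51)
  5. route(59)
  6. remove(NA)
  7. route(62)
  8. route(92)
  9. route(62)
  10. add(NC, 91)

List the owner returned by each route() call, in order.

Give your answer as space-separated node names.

Answer: NA NA NB NB NB NB

Derivation:
Op 1: add NA@55 -> ring=[55:NA]
Op 2: route key 24: smallest pos >= 24 is 55 -> NA
Op 3: route key 28: smallest pos >= 28 is 55 -> NA
Op 4: add NB@51 -> ring=[51:NB,55:NA]
Op 5: route key 59: none >= 59, wrap to smallest pos 51 -> NB
Op 6: remove NA -> ring=[51:NB]
Op 7: route key 62: none >= 62, wrap to smallest pos 51 -> NB
Op 8: route key 92: none >= 92, wrap to smallest pos 51 -> NB
Op 9: route key 62: none >= 62, wrap to smallest pos 51 -> NB
Op 10: add NC@91 -> ring=[51:NB,91:NC]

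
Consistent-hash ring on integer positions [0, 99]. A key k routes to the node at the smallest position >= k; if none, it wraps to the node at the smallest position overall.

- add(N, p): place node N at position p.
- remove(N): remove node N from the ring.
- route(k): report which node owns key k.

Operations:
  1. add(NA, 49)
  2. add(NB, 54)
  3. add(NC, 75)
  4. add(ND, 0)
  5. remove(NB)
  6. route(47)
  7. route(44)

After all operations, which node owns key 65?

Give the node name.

Op 1: add NA@49 -> ring=[49:NA]
Op 2: add NB@54 -> ring=[49:NA,54:NB]
Op 3: add NC@75 -> ring=[49:NA,54:NB,75:NC]
Op 4: add ND@0 -> ring=[0:ND,49:NA,54:NB,75:NC]
Op 5: remove NB -> ring=[0:ND,49:NA,75:NC]
Op 6: route key 47: smallest pos >= 47 is 49 -> NA
Op 7: route key 44: smallest pos >= 44 is 49 -> NA
Final route key 65: smallest pos >= 65 is 75 -> NC

Answer: NC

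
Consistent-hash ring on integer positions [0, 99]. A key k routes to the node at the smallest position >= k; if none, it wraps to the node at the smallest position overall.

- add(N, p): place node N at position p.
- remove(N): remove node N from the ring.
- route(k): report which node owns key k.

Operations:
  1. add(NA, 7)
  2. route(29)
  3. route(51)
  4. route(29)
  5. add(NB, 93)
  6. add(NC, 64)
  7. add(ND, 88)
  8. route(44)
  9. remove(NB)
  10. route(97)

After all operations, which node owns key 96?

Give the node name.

Op 1: add NA@7 -> ring=[7:NA]
Op 2: route key 29: none >= 29, wrap to smallest pos 7 -> NA
Op 3: route key 51: none >= 51, wrap to smallest pos 7 -> NA
Op 4: route key 29: none >= 29, wrap to smallest pos 7 -> NA
Op 5: add NB@93 -> ring=[7:NA,93:NB]
Op 6: add NC@64 -> ring=[7:NA,64:NC,93:NB]
Op 7: add ND@88 -> ring=[7:NA,64:NC,88:ND,93:NB]
Op 8: route key 44: smallest pos >= 44 is 64 -> NC
Op 9: remove NB -> ring=[7:NA,64:NC,88:ND]
Op 10: route key 97: none >= 97, wrap to smallest pos 7 -> NA
Final route key 96: none >= 96, wrap to smallest pos 7 -> NA

Answer: NA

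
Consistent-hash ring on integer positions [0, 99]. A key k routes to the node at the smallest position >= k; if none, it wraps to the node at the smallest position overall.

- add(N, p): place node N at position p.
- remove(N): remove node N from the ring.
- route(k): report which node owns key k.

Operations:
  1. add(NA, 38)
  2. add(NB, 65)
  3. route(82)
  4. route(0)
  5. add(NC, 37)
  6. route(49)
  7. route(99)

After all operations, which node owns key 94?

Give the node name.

Answer: NC

Derivation:
Op 1: add NA@38 -> ring=[38:NA]
Op 2: add NB@65 -> ring=[38:NA,65:NB]
Op 3: route key 82: none >= 82, wrap to smallest pos 38 -> NA
Op 4: route key 0: smallest pos >= 0 is 38 -> NA
Op 5: add NC@37 -> ring=[37:NC,38:NA,65:NB]
Op 6: route key 49: smallest pos >= 49 is 65 -> NB
Op 7: route key 99: none >= 99, wrap to smallest pos 37 -> NC
Final route key 94: none >= 94, wrap to smallest pos 37 -> NC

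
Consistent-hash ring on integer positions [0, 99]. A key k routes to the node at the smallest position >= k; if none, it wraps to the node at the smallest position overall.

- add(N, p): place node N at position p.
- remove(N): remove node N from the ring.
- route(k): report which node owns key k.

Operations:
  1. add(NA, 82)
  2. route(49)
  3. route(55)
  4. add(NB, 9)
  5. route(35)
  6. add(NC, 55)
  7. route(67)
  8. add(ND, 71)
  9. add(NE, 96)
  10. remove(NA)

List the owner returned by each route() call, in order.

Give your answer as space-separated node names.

Answer: NA NA NA NA

Derivation:
Op 1: add NA@82 -> ring=[82:NA]
Op 2: route key 49: smallest pos >= 49 is 82 -> NA
Op 3: route key 55: smallest pos >= 55 is 82 -> NA
Op 4: add NB@9 -> ring=[9:NB,82:NA]
Op 5: route key 35: smallest pos >= 35 is 82 -> NA
Op 6: add NC@55 -> ring=[9:NB,55:NC,82:NA]
Op 7: route key 67: smallest pos >= 67 is 82 -> NA
Op 8: add ND@71 -> ring=[9:NB,55:NC,71:ND,82:NA]
Op 9: add NE@96 -> ring=[9:NB,55:NC,71:ND,82:NA,96:NE]
Op 10: remove NA -> ring=[9:NB,55:NC,71:ND,96:NE]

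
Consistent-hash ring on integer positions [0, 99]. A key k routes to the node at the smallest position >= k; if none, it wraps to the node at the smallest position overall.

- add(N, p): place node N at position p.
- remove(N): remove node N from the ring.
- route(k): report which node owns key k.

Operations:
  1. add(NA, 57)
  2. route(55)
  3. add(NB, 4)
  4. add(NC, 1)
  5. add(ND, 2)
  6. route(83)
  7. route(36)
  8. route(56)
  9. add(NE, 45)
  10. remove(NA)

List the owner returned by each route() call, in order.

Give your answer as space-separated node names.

Answer: NA NC NA NA

Derivation:
Op 1: add NA@57 -> ring=[57:NA]
Op 2: route key 55: smallest pos >= 55 is 57 -> NA
Op 3: add NB@4 -> ring=[4:NB,57:NA]
Op 4: add NC@1 -> ring=[1:NC,4:NB,57:NA]
Op 5: add ND@2 -> ring=[1:NC,2:ND,4:NB,57:NA]
Op 6: route key 83: none >= 83, wrap to smallest pos 1 -> NC
Op 7: route key 36: smallest pos >= 36 is 57 -> NA
Op 8: route key 56: smallest pos >= 56 is 57 -> NA
Op 9: add NE@45 -> ring=[1:NC,2:ND,4:NB,45:NE,57:NA]
Op 10: remove NA -> ring=[1:NC,2:ND,4:NB,45:NE]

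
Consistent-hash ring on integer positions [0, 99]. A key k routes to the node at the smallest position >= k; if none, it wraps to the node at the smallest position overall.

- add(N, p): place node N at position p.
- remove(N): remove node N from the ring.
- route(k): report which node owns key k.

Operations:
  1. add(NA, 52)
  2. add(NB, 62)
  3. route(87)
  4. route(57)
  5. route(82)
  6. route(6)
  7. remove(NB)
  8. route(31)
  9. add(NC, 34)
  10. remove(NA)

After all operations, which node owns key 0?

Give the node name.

Op 1: add NA@52 -> ring=[52:NA]
Op 2: add NB@62 -> ring=[52:NA,62:NB]
Op 3: route key 87: none >= 87, wrap to smallest pos 52 -> NA
Op 4: route key 57: smallest pos >= 57 is 62 -> NB
Op 5: route key 82: none >= 82, wrap to smallest pos 52 -> NA
Op 6: route key 6: smallest pos >= 6 is 52 -> NA
Op 7: remove NB -> ring=[52:NA]
Op 8: route key 31: smallest pos >= 31 is 52 -> NA
Op 9: add NC@34 -> ring=[34:NC,52:NA]
Op 10: remove NA -> ring=[34:NC]
Final route key 0: smallest pos >= 0 is 34 -> NC

Answer: NC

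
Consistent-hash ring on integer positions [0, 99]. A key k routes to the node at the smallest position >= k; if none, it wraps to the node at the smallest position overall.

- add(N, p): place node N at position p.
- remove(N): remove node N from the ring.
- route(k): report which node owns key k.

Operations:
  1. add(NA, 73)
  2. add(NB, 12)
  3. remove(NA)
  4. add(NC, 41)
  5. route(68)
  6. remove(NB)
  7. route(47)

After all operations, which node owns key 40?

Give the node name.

Op 1: add NA@73 -> ring=[73:NA]
Op 2: add NB@12 -> ring=[12:NB,73:NA]
Op 3: remove NA -> ring=[12:NB]
Op 4: add NC@41 -> ring=[12:NB,41:NC]
Op 5: route key 68: none >= 68, wrap to smallest pos 12 -> NB
Op 6: remove NB -> ring=[41:NC]
Op 7: route key 47: none >= 47, wrap to smallest pos 41 -> NC
Final route key 40: smallest pos >= 40 is 41 -> NC

Answer: NC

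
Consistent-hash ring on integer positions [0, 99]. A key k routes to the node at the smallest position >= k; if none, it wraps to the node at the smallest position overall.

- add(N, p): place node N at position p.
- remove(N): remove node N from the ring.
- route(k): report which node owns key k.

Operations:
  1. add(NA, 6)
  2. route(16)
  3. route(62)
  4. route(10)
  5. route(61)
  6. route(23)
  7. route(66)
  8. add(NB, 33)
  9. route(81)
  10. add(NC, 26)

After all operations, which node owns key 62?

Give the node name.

Op 1: add NA@6 -> ring=[6:NA]
Op 2: route key 16: none >= 16, wrap to smallest pos 6 -> NA
Op 3: route key 62: none >= 62, wrap to smallest pos 6 -> NA
Op 4: route key 10: none >= 10, wrap to smallest pos 6 -> NA
Op 5: route key 61: none >= 61, wrap to smallest pos 6 -> NA
Op 6: route key 23: none >= 23, wrap to smallest pos 6 -> NA
Op 7: route key 66: none >= 66, wrap to smallest pos 6 -> NA
Op 8: add NB@33 -> ring=[6:NA,33:NB]
Op 9: route key 81: none >= 81, wrap to smallest pos 6 -> NA
Op 10: add NC@26 -> ring=[6:NA,26:NC,33:NB]
Final route key 62: none >= 62, wrap to smallest pos 6 -> NA

Answer: NA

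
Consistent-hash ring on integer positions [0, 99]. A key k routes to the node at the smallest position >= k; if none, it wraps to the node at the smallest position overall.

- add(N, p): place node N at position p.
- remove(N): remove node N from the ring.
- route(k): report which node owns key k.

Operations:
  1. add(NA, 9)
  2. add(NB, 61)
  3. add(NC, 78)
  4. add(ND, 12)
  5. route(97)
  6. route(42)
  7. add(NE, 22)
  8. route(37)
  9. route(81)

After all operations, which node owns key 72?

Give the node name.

Op 1: add NA@9 -> ring=[9:NA]
Op 2: add NB@61 -> ring=[9:NA,61:NB]
Op 3: add NC@78 -> ring=[9:NA,61:NB,78:NC]
Op 4: add ND@12 -> ring=[9:NA,12:ND,61:NB,78:NC]
Op 5: route key 97: none >= 97, wrap to smallest pos 9 -> NA
Op 6: route key 42: smallest pos >= 42 is 61 -> NB
Op 7: add NE@22 -> ring=[9:NA,12:ND,22:NE,61:NB,78:NC]
Op 8: route key 37: smallest pos >= 37 is 61 -> NB
Op 9: route key 81: none >= 81, wrap to smallest pos 9 -> NA
Final route key 72: smallest pos >= 72 is 78 -> NC

Answer: NC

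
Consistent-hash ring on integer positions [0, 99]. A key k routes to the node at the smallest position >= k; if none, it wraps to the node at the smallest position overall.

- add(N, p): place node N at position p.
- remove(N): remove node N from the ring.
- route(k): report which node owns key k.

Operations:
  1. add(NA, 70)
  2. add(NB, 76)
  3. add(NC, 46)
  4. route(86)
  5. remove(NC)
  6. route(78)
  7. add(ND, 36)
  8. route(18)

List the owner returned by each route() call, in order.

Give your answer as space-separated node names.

Answer: NC NA ND

Derivation:
Op 1: add NA@70 -> ring=[70:NA]
Op 2: add NB@76 -> ring=[70:NA,76:NB]
Op 3: add NC@46 -> ring=[46:NC,70:NA,76:NB]
Op 4: route key 86: none >= 86, wrap to smallest pos 46 -> NC
Op 5: remove NC -> ring=[70:NA,76:NB]
Op 6: route key 78: none >= 78, wrap to smallest pos 70 -> NA
Op 7: add ND@36 -> ring=[36:ND,70:NA,76:NB]
Op 8: route key 18: smallest pos >= 18 is 36 -> ND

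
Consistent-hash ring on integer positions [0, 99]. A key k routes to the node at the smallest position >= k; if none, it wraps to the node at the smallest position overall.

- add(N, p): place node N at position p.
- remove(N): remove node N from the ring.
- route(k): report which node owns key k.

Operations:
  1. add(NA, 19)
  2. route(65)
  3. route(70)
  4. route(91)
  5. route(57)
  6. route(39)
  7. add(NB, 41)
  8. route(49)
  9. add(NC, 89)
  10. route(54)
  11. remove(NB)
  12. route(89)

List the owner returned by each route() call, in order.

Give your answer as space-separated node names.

Answer: NA NA NA NA NA NA NC NC

Derivation:
Op 1: add NA@19 -> ring=[19:NA]
Op 2: route key 65: none >= 65, wrap to smallest pos 19 -> NA
Op 3: route key 70: none >= 70, wrap to smallest pos 19 -> NA
Op 4: route key 91: none >= 91, wrap to smallest pos 19 -> NA
Op 5: route key 57: none >= 57, wrap to smallest pos 19 -> NA
Op 6: route key 39: none >= 39, wrap to smallest pos 19 -> NA
Op 7: add NB@41 -> ring=[19:NA,41:NB]
Op 8: route key 49: none >= 49, wrap to smallest pos 19 -> NA
Op 9: add NC@89 -> ring=[19:NA,41:NB,89:NC]
Op 10: route key 54: smallest pos >= 54 is 89 -> NC
Op 11: remove NB -> ring=[19:NA,89:NC]
Op 12: route key 89: smallest pos >= 89 is 89 -> NC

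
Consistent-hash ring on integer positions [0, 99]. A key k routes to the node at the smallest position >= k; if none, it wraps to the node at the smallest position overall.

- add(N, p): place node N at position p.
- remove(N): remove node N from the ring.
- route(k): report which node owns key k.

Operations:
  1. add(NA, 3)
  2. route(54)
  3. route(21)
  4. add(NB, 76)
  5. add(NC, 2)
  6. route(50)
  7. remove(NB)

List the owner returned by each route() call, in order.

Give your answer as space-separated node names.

Answer: NA NA NB

Derivation:
Op 1: add NA@3 -> ring=[3:NA]
Op 2: route key 54: none >= 54, wrap to smallest pos 3 -> NA
Op 3: route key 21: none >= 21, wrap to smallest pos 3 -> NA
Op 4: add NB@76 -> ring=[3:NA,76:NB]
Op 5: add NC@2 -> ring=[2:NC,3:NA,76:NB]
Op 6: route key 50: smallest pos >= 50 is 76 -> NB
Op 7: remove NB -> ring=[2:NC,3:NA]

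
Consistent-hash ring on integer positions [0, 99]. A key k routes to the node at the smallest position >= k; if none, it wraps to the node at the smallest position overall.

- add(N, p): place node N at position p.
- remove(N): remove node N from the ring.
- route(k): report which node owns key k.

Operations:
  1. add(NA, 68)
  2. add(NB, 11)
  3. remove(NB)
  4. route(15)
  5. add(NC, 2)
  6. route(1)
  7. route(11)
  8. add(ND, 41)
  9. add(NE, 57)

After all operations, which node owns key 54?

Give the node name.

Answer: NE

Derivation:
Op 1: add NA@68 -> ring=[68:NA]
Op 2: add NB@11 -> ring=[11:NB,68:NA]
Op 3: remove NB -> ring=[68:NA]
Op 4: route key 15: smallest pos >= 15 is 68 -> NA
Op 5: add NC@2 -> ring=[2:NC,68:NA]
Op 6: route key 1: smallest pos >= 1 is 2 -> NC
Op 7: route key 11: smallest pos >= 11 is 68 -> NA
Op 8: add ND@41 -> ring=[2:NC,41:ND,68:NA]
Op 9: add NE@57 -> ring=[2:NC,41:ND,57:NE,68:NA]
Final route key 54: smallest pos >= 54 is 57 -> NE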